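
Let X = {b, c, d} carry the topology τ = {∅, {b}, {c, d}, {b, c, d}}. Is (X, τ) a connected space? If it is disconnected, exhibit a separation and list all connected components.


(X, τ) is disconnected; components = [{b}, {c, d}].

Find clopen sets (U ∈ τ with X ∖ U ∈ τ):
  U = ∅, X ∖ U = {b, c, d} — both open, so U is clopen.
  U = {b}, X ∖ U = {c, d} — both open, so U is clopen.
  U = {c, d}, X ∖ U = {b} — both open, so U is clopen.
  U = {b, c, d}, X ∖ U = ∅ — both open, so U is clopen.
Nontrivial clopen(s) exist: e.g. {c, d}. So (X, τ) is disconnected.
Compute connected components by grouping points that agree on all clopens:
  component: {b}
  component: {c, d}


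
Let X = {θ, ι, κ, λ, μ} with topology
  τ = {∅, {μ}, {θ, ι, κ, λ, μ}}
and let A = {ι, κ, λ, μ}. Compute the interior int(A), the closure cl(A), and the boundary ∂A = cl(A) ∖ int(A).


int(A) = {μ}, cl(A) = {θ, ι, κ, λ, μ}, ∂A = {θ, ι, κ, λ}.

Closed sets in (X, τ) are complements of opens:
  closed(X, τ) = {∅, {θ, ι, κ, λ}, {θ, ι, κ, λ, μ}}.
int(A) = ⋃ {U ∈ τ : U ⊆ A}. Opens contained in A: ∅, {μ}.
Taking the union of these: int(A) = {μ}.
cl(A) = ⋂ {C closed : A ⊆ C}. Closed sets containing A: {θ, ι, κ, λ, μ}.
Intersecting these: cl(A) = {θ, ι, κ, λ, μ}.
∂A = cl(A) ∖ int(A) = {θ, ι, κ, λ, μ} ∖ {μ} = {θ, ι, κ, λ}.


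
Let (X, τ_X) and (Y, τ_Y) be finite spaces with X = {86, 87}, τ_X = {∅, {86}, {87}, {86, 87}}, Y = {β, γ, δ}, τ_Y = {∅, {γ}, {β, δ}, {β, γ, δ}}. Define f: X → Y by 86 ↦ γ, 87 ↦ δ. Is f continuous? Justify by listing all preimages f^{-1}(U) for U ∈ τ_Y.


f IS continuous.

Compute f^{-1}(U) for each U ∈ τ_Y:
  U = ∅: f^{-1}(U) = ∅ ∈ τ_X ✓.
  U = {γ}: f^{-1}(U) = {86} ∈ τ_X ✓.
  U = {β, δ}: f^{-1}(U) = {87} ∈ τ_X ✓.
  U = {β, γ, δ}: f^{-1}(U) = {86, 87} ∈ τ_X ✓.
Every preimage lies in τ_X, so f IS continuous.


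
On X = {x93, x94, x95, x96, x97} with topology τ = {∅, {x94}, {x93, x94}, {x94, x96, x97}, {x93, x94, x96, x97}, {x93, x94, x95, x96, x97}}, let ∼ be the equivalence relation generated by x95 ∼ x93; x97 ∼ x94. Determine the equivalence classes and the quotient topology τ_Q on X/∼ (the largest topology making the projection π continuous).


X/∼ = {[x93=x95], [x94=x97], [x96]}; |τ_Q| = 3.

Equivalence classes: [x93=x95], [x94=x97], [x96].
Quotient map π: X → X/∼ sends x93 ↦ [x93=x95], x94 ↦ [x94=x97], x95 ↦ [x93=x95], x96 ↦ [x96], x97 ↦ [x94=x97].
For each subset V ⊆ X/∼, compute π^{-1}(V) ⊆ X and check whether π^{-1}(V) ∈ τ. V is open in τ_Q iff π^{-1}(V) ∈ τ.
  V = {}: π^{-1}(V) = ∅ ∈ τ ✓.
  V = {[x93=x95]}: π^{-1}(V) = {x93, x95} ∉ τ ✗.
  V = {[x94=x97]}: π^{-1}(V) = {x94, x97} ∉ τ ✗.
  V = {[x93=x95], [x94=x97]}: π^{-1}(V) = {x93, x94, x95, x97} ∉ τ ✗.
  V = {[x96]}: π^{-1}(V) = {x96} ∉ τ ✗.
  V = {[x93=x95], [x96]}: π^{-1}(V) = {x93, x95, x96} ∉ τ ✗.
  V = {[x94=x97], [x96]}: π^{-1}(V) = {x94, x96, x97} ∈ τ ✓.
  V = {[x93=x95], [x94=x97], [x96]}: π^{-1}(V) = {x93, x94, x95, x96, x97} ∈ τ ✓.
Open sets in the quotient: τ_Q = {{}, {[x94=x97], [x96]}, {[x93=x95], [x94=x97], [x96]}} (3 elements).


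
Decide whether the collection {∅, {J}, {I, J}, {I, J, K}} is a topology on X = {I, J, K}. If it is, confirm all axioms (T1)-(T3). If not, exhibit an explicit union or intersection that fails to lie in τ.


τ IS a topology on X.

Axiom (T1): ∅ ∈ τ? Yes; X ∈ τ? Yes.
Axiom (T2/T3): check pairwise unions and intersections of members of τ.
All pairwise intersections and unions checked — each lies in τ. Therefore τ satisfies (T1), (T2), (T3): it IS a topology on X.


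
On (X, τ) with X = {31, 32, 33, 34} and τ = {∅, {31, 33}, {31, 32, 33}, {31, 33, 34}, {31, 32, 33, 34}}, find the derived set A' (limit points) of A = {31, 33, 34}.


A' = {31, 32, 33, 34}

For each x ∈ X, list the open sets U ∈ τ with x ∈ U, then check whether U ∩ (A ∖ {x}) ≠ ∅ for every such U.
  x = 31: opens ∋ x are {31, 33}, {31, 32, 33}, {31, 33, 34}, {31, 32, 33, 34}; each meets A ∖ {31}, so x IS a limit point.
  x = 32: opens ∋ x are {31, 32, 33}, {31, 32, 33, 34}; each meets A ∖ {32}, so x IS a limit point.
  x = 33: opens ∋ x are {31, 33}, {31, 32, 33}, {31, 33, 34}, {31, 32, 33, 34}; each meets A ∖ {33}, so x IS a limit point.
  x = 34: opens ∋ x are {31, 33, 34}, {31, 32, 33, 34}; each meets A ∖ {34}, so x IS a limit point.
Collecting: A' = {31, 32, 33, 34}.


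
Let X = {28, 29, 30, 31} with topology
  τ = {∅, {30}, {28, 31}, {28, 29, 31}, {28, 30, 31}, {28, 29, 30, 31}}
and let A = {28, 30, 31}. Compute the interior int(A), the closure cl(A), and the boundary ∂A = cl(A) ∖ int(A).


int(A) = {28, 30, 31}, cl(A) = {28, 29, 30, 31}, ∂A = {29}.

Closed sets in (X, τ) are complements of opens:
  closed(X, τ) = {∅, {29}, {30}, {29, 30}, {28, 29, 31}, {28, 29, 30, 31}}.
int(A) = ⋃ {U ∈ τ : U ⊆ A}. Opens contained in A: ∅, {30}, {28, 31}, {28, 30, 31}.
Taking the union of these: int(A) = {28, 30, 31}.
cl(A) = ⋂ {C closed : A ⊆ C}. Closed sets containing A: {28, 29, 30, 31}.
Intersecting these: cl(A) = {28, 29, 30, 31}.
∂A = cl(A) ∖ int(A) = {28, 29, 30, 31} ∖ {28, 30, 31} = {29}.


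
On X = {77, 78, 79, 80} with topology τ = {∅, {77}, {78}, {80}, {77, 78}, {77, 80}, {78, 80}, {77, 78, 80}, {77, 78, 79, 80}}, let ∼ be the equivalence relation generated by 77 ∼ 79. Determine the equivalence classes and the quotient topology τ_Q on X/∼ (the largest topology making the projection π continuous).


X/∼ = {[77=79], [78], [80]}; |τ_Q| = 5.

Equivalence classes: [77=79], [78], [80].
Quotient map π: X → X/∼ sends 77 ↦ [77=79], 78 ↦ [78], 79 ↦ [77=79], 80 ↦ [80].
For each subset V ⊆ X/∼, compute π^{-1}(V) ⊆ X and check whether π^{-1}(V) ∈ τ. V is open in τ_Q iff π^{-1}(V) ∈ τ.
  V = {}: π^{-1}(V) = ∅ ∈ τ ✓.
  V = {[77=79]}: π^{-1}(V) = {77, 79} ∉ τ ✗.
  V = {[78]}: π^{-1}(V) = {78} ∈ τ ✓.
  V = {[77=79], [78]}: π^{-1}(V) = {77, 78, 79} ∉ τ ✗.
  V = {[80]}: π^{-1}(V) = {80} ∈ τ ✓.
  V = {[77=79], [80]}: π^{-1}(V) = {77, 79, 80} ∉ τ ✗.
  V = {[78], [80]}: π^{-1}(V) = {78, 80} ∈ τ ✓.
  V = {[77=79], [78], [80]}: π^{-1}(V) = {77, 78, 79, 80} ∈ τ ✓.
Open sets in the quotient: τ_Q = {{}, {[78]}, {[80]}, {[78], [80]}, {[77=79], [78], [80]}} (5 elements).


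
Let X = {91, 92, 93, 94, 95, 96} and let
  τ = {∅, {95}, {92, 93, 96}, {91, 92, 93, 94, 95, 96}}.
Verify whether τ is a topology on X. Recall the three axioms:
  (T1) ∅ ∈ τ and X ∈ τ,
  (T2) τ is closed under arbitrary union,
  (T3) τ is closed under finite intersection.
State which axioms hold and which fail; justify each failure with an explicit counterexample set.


τ is NOT a topology on X.

Axiom (T1): ∅ ∈ τ? Yes; X ∈ τ? Yes.
Axiom (T2/T3): check pairwise unions and intersections of members of τ.
Counterexample for (T2): {95} ∪ {92, 93, 96} = {92, 93, 95, 96} ∉ τ. Therefore τ is NOT a topology.


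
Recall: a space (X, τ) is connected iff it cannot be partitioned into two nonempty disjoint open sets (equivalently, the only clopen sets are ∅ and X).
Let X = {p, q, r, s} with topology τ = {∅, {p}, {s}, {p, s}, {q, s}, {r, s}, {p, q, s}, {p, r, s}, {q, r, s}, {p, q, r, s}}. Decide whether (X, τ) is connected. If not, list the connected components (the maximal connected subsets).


(X, τ) is disconnected; components = [{p}, {q, r, s}].

Find clopen sets (U ∈ τ with X ∖ U ∈ τ):
  U = ∅, X ∖ U = {p, q, r, s} — both open, so U is clopen.
  U = {p}, X ∖ U = {q, r, s} — both open, so U is clopen.
  U = {q, r, s}, X ∖ U = {p} — both open, so U is clopen.
  U = {p, q, r, s}, X ∖ U = ∅ — both open, so U is clopen.
Nontrivial clopen(s) exist: e.g. {q, r, s}. So (X, τ) is disconnected.
Compute connected components by grouping points that agree on all clopens:
  component: {p}
  component: {q, r, s}


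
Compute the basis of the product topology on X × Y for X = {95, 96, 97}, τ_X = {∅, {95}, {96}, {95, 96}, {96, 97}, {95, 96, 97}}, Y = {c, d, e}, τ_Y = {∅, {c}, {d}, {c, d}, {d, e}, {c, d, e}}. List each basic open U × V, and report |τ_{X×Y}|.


Basis B = {∅ × ∅, {95} × {c}, {95} × {d}, {96} × {c}, {96} × {d}, {95} × {c, d}, {95, 96} × {c}, {95} × {d, e}, {95, 96} × {d}, {96} × {c, d}, {96, 97} × {c}, {96} × {d, e}, {96, 97} × {d}, {95} × {c, d, e}, {95, 96, 97} × {c}, {95, 96, 97} × {d}, {96} × {c, d, e}, {95, 96} × {c, d}, {95, 96} × {d, e}, {96, 97} × {c, d}, {96, 97} × {d, e}, {95, 96} × {c, d, e}, {95, 96, 97} × {c, d}, {95, 96, 97} × {d, e}, {96, 97} × {c, d, e}, {95, 96, 97} × {c, d, e}}; |τ_{X×Y}| = 108.

Enumerate products U × V with U ∈ τ_X, V ∈ τ_Y (deduplicated):
  ∅ × ∅ = {} (∅)
  {95} × {c} = {(95,c)}
  {95} × {d} = {(95,d)}
  {96} × {c} = {(96,c)}
  {96} × {d} = {(96,d)}
  {95} × {c, d} = {(95,c), (95,d)}
  {95, 96} × {c} = {(95,c), (96,c)}
  {95} × {d, e} = {(95,d), (95,e)}
  {95, 96} × {d} = {(95,d), (96,d)}
  {96} × {c, d} = {(96,c), (96,d)}
  {96, 97} × {c} = {(96,c), (97,c)}
  {96} × {d, e} = {(96,d), (96,e)}
  {96, 97} × {d} = {(96,d), (97,d)}
  {95} × {c, d, e} = {(95,c), (95,d), (95,e)}
  {95, 96, 97} × {c} = {(95,c), (96,c), (97,c)}
  {95, 96, 97} × {d} = {(95,d), (96,d), (97,d)}
  {96} × {c, d, e} = {(96,c), (96,d), (96,e)}
  {95, 96} × {c, d} = {(95,c), (95,d), (96,c), (96,d)}
  {95, 96} × {d, e} = {(95,d), (95,e), (96,d), (96,e)}
  {96, 97} × {c, d} = {(96,c), (96,d), (97,c), (97,d)}
  {96, 97} × {d, e} = {(96,d), (96,e), (97,d), (97,e)}
  {95, 96} × {c, d, e} = {(95,c), (95,d), (95,e), (96,c), (96,d), (96,e)}
  {95, 96, 97} × {c, d} = {(95,c), (95,d), (96,c), (96,d), (97,c), (97,d)}
  {95, 96, 97} × {d, e} = {(95,d), (95,e), (96,d), (96,e), (97,d), (97,e)}
  {96, 97} × {c, d, e} = {(96,c), (96,d), (96,e), (97,c), (97,d), (97,e)}
  {95, 96, 97} × {c, d, e} = {(95,c), (95,d), (95,e), (96,c), (96,d), (96,e), (97,c), (97,d), (97,e)}
These 26 distinct sets form the basis B.
Close under arbitrary unions to get τ_{X×Y}; counting gives |τ_{X×Y}| = 108.


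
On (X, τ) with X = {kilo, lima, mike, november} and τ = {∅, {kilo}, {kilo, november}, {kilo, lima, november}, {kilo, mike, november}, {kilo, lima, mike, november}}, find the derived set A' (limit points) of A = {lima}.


A' = ∅

For each x ∈ X, list the open sets U ∈ τ with x ∈ U, then check whether U ∩ (A ∖ {x}) ≠ ∅ for every such U.
  x = kilo: open {kilo} ∋ x has {kilo} ∩ (A ∖ {kilo}) = ∅, so x is NOT a limit point.
  x = lima: open {kilo, lima, november} ∋ x has {kilo, lima, november} ∩ (A ∖ {lima}) = ∅, so x is NOT a limit point.
  x = mike: open {kilo, mike, november} ∋ x has {kilo, mike, november} ∩ (A ∖ {mike}) = ∅, so x is NOT a limit point.
  x = november: open {kilo, november} ∋ x has {kilo, november} ∩ (A ∖ {november}) = ∅, so x is NOT a limit point.
Collecting: A' = ∅.


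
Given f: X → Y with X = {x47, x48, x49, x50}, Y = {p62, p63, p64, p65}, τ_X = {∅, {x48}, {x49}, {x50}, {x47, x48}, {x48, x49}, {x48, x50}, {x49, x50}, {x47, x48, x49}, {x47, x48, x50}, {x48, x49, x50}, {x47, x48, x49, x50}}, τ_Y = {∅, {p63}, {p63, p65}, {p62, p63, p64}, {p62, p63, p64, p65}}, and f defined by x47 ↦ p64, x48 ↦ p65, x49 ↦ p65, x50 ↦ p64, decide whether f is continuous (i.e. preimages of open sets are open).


f is NOT continuous.

Compute f^{-1}(U) for each U ∈ τ_Y:
  U = ∅: f^{-1}(U) = ∅ ∈ τ_X ✓.
  U = {p63}: f^{-1}(U) = ∅ ∈ τ_X ✓.
  U = {p63, p65}: f^{-1}(U) = {x48, x49} ∈ τ_X ✓.
  U = {p62, p63, p64}: f^{-1}(U) = {x47, x50} ∉ τ_X ✗.
  U = {p62, p63, p64, p65}: f^{-1}(U) = {x47, x48, x49, x50} ∈ τ_X ✓.
Found U = {p62, p63, p64} with f^{-1}(U) = {x47, x50} not in τ_X. Therefore f is NOT continuous.


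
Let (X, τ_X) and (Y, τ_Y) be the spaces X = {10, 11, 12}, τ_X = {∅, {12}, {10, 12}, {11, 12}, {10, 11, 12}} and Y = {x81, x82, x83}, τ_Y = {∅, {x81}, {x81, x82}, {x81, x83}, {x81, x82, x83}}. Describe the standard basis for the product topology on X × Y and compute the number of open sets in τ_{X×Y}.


Basis B = {∅ × ∅, {12} × {x81}, {10, 12} × {x81}, {11, 12} × {x81}, {12} × {x81, x82}, {12} × {x81, x83}, {10, 11, 12} × {x81}, {12} × {x81, x82, x83}, {10, 12} × {x81, x82}, {10, 12} × {x81, x83}, {11, 12} × {x81, x82}, {11, 12} × {x81, x83}, {10, 12} × {x81, x82, x83}, {10, 11, 12} × {x81, x82}, {10, 11, 12} × {x81, x83}, {11, 12} × {x81, x82, x83}, {10, 11, 12} × {x81, x82, x83}}; |τ_{X×Y}| = 48.

Enumerate products U × V with U ∈ τ_X, V ∈ τ_Y (deduplicated):
  ∅ × ∅ = {} (∅)
  {12} × {x81} = {(12,x81)}
  {10, 12} × {x81} = {(10,x81), (12,x81)}
  {11, 12} × {x81} = {(11,x81), (12,x81)}
  {12} × {x81, x82} = {(12,x81), (12,x82)}
  {12} × {x81, x83} = {(12,x81), (12,x83)}
  {10, 11, 12} × {x81} = {(10,x81), (11,x81), (12,x81)}
  {12} × {x81, x82, x83} = {(12,x81), (12,x82), (12,x83)}
  {10, 12} × {x81, x82} = {(10,x81), (10,x82), (12,x81), (12,x82)}
  {10, 12} × {x81, x83} = {(10,x81), (10,x83), (12,x81), (12,x83)}
  {11, 12} × {x81, x82} = {(11,x81), (11,x82), (12,x81), (12,x82)}
  {11, 12} × {x81, x83} = {(11,x81), (11,x83), (12,x81), (12,x83)}
  {10, 12} × {x81, x82, x83} = {(10,x81), (10,x82), (10,x83), (12,x81), (12,x82), (12,x83)}
  {10, 11, 12} × {x81, x82} = {(10,x81), (10,x82), (11,x81), (11,x82), (12,x81), (12,x82)}
  {10, 11, 12} × {x81, x83} = {(10,x81), (10,x83), (11,x81), (11,x83), (12,x81), (12,x83)}
  {11, 12} × {x81, x82, x83} = {(11,x81), (11,x82), (11,x83), (12,x81), (12,x82), (12,x83)}
  {10, 11, 12} × {x81, x82, x83} = {(10,x81), (10,x82), (10,x83), (11,x81), (11,x82), (11,x83), (12,x81), (12,x82), (12,x83)}
These 17 distinct sets form the basis B.
Close under arbitrary unions to get τ_{X×Y}; counting gives |τ_{X×Y}| = 48.


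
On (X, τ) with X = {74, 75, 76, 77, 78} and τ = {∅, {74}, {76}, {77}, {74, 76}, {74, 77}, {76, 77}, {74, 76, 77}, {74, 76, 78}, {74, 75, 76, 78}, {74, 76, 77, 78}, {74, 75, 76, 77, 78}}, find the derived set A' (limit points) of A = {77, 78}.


A' = {75}

For each x ∈ X, list the open sets U ∈ τ with x ∈ U, then check whether U ∩ (A ∖ {x}) ≠ ∅ for every such U.
  x = 74: open {74} ∋ x has {74} ∩ (A ∖ {74}) = ∅, so x is NOT a limit point.
  x = 75: opens ∋ x are {74, 75, 76, 78}, {74, 75, 76, 77, 78}; each meets A ∖ {75}, so x IS a limit point.
  x = 76: open {76} ∋ x has {76} ∩ (A ∖ {76}) = ∅, so x is NOT a limit point.
  x = 77: open {77} ∋ x has {77} ∩ (A ∖ {77}) = ∅, so x is NOT a limit point.
  x = 78: open {74, 76, 78} ∋ x has {74, 76, 78} ∩ (A ∖ {78}) = ∅, so x is NOT a limit point.
Collecting: A' = {75}.


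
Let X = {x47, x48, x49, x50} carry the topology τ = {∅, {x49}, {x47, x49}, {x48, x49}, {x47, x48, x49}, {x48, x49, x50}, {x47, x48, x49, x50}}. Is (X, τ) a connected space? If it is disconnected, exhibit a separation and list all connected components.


(X, τ) is connected.

Find clopen sets (U ∈ τ with X ∖ U ∈ τ):
  U = ∅, X ∖ U = {x47, x48, x49, x50} — both open, so U is clopen.
  U = {x47, x48, x49, x50}, X ∖ U = ∅ — both open, so U is clopen.
Only trivial clopens (∅ and X) exist, so (X, τ) is connected.
Compute connected components by grouping points that agree on all clopens:
  component: {x47, x48, x49, x50}


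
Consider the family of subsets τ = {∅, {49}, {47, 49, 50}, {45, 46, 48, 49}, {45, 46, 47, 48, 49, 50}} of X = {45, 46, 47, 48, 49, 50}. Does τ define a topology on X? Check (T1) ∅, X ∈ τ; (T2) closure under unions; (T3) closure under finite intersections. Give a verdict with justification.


τ IS a topology on X.

Axiom (T1): ∅ ∈ τ? Yes; X ∈ τ? Yes.
Axiom (T2/T3): check pairwise unions and intersections of members of τ.
All pairwise intersections and unions checked — each lies in τ. Therefore τ satisfies (T1), (T2), (T3): it IS a topology on X.


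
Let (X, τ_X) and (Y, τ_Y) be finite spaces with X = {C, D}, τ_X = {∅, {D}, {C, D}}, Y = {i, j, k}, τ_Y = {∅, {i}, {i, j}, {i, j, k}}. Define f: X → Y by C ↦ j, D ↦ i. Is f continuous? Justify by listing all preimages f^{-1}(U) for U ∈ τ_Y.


f IS continuous.

Compute f^{-1}(U) for each U ∈ τ_Y:
  U = ∅: f^{-1}(U) = ∅ ∈ τ_X ✓.
  U = {i}: f^{-1}(U) = {D} ∈ τ_X ✓.
  U = {i, j}: f^{-1}(U) = {C, D} ∈ τ_X ✓.
  U = {i, j, k}: f^{-1}(U) = {C, D} ∈ τ_X ✓.
Every preimage lies in τ_X, so f IS continuous.


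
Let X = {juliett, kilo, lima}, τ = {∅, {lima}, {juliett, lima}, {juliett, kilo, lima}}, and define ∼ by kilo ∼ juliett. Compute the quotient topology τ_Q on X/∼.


X/∼ = {[juliett=kilo], [lima]}; |τ_Q| = 3.

Equivalence classes: [juliett=kilo], [lima].
Quotient map π: X → X/∼ sends juliett ↦ [juliett=kilo], kilo ↦ [juliett=kilo], lima ↦ [lima].
For each subset V ⊆ X/∼, compute π^{-1}(V) ⊆ X and check whether π^{-1}(V) ∈ τ. V is open in τ_Q iff π^{-1}(V) ∈ τ.
  V = {}: π^{-1}(V) = ∅ ∈ τ ✓.
  V = {[juliett=kilo]}: π^{-1}(V) = {juliett, kilo} ∉ τ ✗.
  V = {[lima]}: π^{-1}(V) = {lima} ∈ τ ✓.
  V = {[juliett=kilo], [lima]}: π^{-1}(V) = {juliett, kilo, lima} ∈ τ ✓.
Open sets in the quotient: τ_Q = {{}, {[lima]}, {[juliett=kilo], [lima]}} (3 elements).


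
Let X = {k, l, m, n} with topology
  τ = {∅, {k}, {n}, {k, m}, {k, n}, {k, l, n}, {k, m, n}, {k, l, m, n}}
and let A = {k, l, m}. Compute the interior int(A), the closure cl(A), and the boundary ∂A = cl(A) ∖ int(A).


int(A) = {k, m}, cl(A) = {k, l, m}, ∂A = {l}.

Closed sets in (X, τ) are complements of opens:
  closed(X, τ) = {∅, {l}, {m}, {l, m}, {l, n}, {k, l, m}, {l, m, n}, {k, l, m, n}}.
int(A) = ⋃ {U ∈ τ : U ⊆ A}. Opens contained in A: ∅, {k}, {k, m}.
Taking the union of these: int(A) = {k, m}.
cl(A) = ⋂ {C closed : A ⊆ C}. Closed sets containing A: {k, l, m}, {k, l, m, n}.
Intersecting these: cl(A) = {k, l, m}.
∂A = cl(A) ∖ int(A) = {k, l, m} ∖ {k, m} = {l}.


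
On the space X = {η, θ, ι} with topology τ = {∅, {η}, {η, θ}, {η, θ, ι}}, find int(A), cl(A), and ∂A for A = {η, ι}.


int(A) = {η}, cl(A) = {η, θ, ι}, ∂A = {θ, ι}.

Closed sets in (X, τ) are complements of opens:
  closed(X, τ) = {∅, {ι}, {θ, ι}, {η, θ, ι}}.
int(A) = ⋃ {U ∈ τ : U ⊆ A}. Opens contained in A: ∅, {η}.
Taking the union of these: int(A) = {η}.
cl(A) = ⋂ {C closed : A ⊆ C}. Closed sets containing A: {η, θ, ι}.
Intersecting these: cl(A) = {η, θ, ι}.
∂A = cl(A) ∖ int(A) = {η, θ, ι} ∖ {η} = {θ, ι}.


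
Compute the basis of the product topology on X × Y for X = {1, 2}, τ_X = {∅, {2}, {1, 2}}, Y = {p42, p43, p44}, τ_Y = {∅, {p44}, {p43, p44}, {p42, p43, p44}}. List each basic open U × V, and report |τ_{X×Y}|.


Basis B = {∅ × ∅, {2} × {p44}, {1, 2} × {p44}, {2} × {p43, p44}, {2} × {p42, p43, p44}, {1, 2} × {p43, p44}, {1, 2} × {p42, p43, p44}}; |τ_{X×Y}| = 10.

Enumerate products U × V with U ∈ τ_X, V ∈ τ_Y (deduplicated):
  ∅ × ∅ = {} (∅)
  {2} × {p44} = {(2,p44)}
  {1, 2} × {p44} = {(1,p44), (2,p44)}
  {2} × {p43, p44} = {(2,p43), (2,p44)}
  {2} × {p42, p43, p44} = {(2,p42), (2,p43), (2,p44)}
  {1, 2} × {p43, p44} = {(1,p43), (1,p44), (2,p43), (2,p44)}
  {1, 2} × {p42, p43, p44} = {(1,p42), (1,p43), (1,p44), (2,p42), (2,p43), (2,p44)}
These 7 distinct sets form the basis B.
Close under arbitrary unions to get τ_{X×Y}; counting gives |τ_{X×Y}| = 10.


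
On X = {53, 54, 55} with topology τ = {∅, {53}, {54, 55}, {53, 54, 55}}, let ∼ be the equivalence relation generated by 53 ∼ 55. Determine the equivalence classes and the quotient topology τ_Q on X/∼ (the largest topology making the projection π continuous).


X/∼ = {[53=55], [54]}; |τ_Q| = 2.

Equivalence classes: [53=55], [54].
Quotient map π: X → X/∼ sends 53 ↦ [53=55], 54 ↦ [54], 55 ↦ [53=55].
For each subset V ⊆ X/∼, compute π^{-1}(V) ⊆ X and check whether π^{-1}(V) ∈ τ. V is open in τ_Q iff π^{-1}(V) ∈ τ.
  V = {}: π^{-1}(V) = ∅ ∈ τ ✓.
  V = {[53=55]}: π^{-1}(V) = {53, 55} ∉ τ ✗.
  V = {[54]}: π^{-1}(V) = {54} ∉ τ ✗.
  V = {[53=55], [54]}: π^{-1}(V) = {53, 54, 55} ∈ τ ✓.
Open sets in the quotient: τ_Q = {{}, {[53=55], [54]}} (2 elements).


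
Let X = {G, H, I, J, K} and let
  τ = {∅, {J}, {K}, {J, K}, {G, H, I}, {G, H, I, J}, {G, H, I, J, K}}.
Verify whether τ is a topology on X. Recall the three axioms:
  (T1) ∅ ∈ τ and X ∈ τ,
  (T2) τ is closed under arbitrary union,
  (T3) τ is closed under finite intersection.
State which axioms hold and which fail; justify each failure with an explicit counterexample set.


τ is NOT a topology on X.

Axiom (T1): ∅ ∈ τ? Yes; X ∈ τ? Yes.
Axiom (T2/T3): check pairwise unions and intersections of members of τ.
Counterexample for (T2): {K} ∪ {G, H, I} = {G, H, I, K} ∉ τ. Therefore τ is NOT a topology.


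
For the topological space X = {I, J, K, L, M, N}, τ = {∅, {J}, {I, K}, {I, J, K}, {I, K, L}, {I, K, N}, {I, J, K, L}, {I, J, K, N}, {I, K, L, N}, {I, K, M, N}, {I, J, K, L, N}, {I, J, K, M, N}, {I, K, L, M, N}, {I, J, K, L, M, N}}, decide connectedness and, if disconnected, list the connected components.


(X, τ) is disconnected; components = [{J}, {I, K, L, M, N}].

Find clopen sets (U ∈ τ with X ∖ U ∈ τ):
  U = ∅, X ∖ U = {I, J, K, L, M, N} — both open, so U is clopen.
  U = {J}, X ∖ U = {I, K, L, M, N} — both open, so U is clopen.
  U = {I, K, L, M, N}, X ∖ U = {J} — both open, so U is clopen.
  U = {I, J, K, L, M, N}, X ∖ U = ∅ — both open, so U is clopen.
Nontrivial clopen(s) exist: e.g. {I, K, L, M, N}. So (X, τ) is disconnected.
Compute connected components by grouping points that agree on all clopens:
  component: {J}
  component: {I, K, L, M, N}


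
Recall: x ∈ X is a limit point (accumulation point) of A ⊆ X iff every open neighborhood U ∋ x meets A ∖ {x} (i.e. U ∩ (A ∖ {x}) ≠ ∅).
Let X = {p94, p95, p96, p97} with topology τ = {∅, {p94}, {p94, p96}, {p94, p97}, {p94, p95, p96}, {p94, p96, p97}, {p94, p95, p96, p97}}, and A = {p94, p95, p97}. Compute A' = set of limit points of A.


A' = {p95, p96, p97}

For each x ∈ X, list the open sets U ∈ τ with x ∈ U, then check whether U ∩ (A ∖ {x}) ≠ ∅ for every such U.
  x = p94: open {p94} ∋ x has {p94} ∩ (A ∖ {p94}) = ∅, so x is NOT a limit point.
  x = p95: opens ∋ x are {p94, p95, p96}, {p94, p95, p96, p97}; each meets A ∖ {p95}, so x IS a limit point.
  x = p96: opens ∋ x are {p94, p96}, {p94, p95, p96}, {p94, p96, p97}, {p94, p95, p96, p97}; each meets A ∖ {p96}, so x IS a limit point.
  x = p97: opens ∋ x are {p94, p97}, {p94, p96, p97}, {p94, p95, p96, p97}; each meets A ∖ {p97}, so x IS a limit point.
Collecting: A' = {p95, p96, p97}.


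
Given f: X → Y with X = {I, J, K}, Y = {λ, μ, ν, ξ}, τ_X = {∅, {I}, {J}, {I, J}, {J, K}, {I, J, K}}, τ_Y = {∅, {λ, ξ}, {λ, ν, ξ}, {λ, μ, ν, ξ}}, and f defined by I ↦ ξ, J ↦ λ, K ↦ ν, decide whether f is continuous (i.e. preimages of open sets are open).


f IS continuous.

Compute f^{-1}(U) for each U ∈ τ_Y:
  U = ∅: f^{-1}(U) = ∅ ∈ τ_X ✓.
  U = {λ, ξ}: f^{-1}(U) = {I, J} ∈ τ_X ✓.
  U = {λ, ν, ξ}: f^{-1}(U) = {I, J, K} ∈ τ_X ✓.
  U = {λ, μ, ν, ξ}: f^{-1}(U) = {I, J, K} ∈ τ_X ✓.
Every preimage lies in τ_X, so f IS continuous.


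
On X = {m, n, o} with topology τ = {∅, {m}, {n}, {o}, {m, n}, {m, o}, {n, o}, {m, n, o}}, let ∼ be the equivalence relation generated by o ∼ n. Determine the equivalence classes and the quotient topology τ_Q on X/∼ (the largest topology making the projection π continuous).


X/∼ = {[m], [n=o]}; |τ_Q| = 4.

Equivalence classes: [m], [n=o].
Quotient map π: X → X/∼ sends m ↦ [m], n ↦ [n=o], o ↦ [n=o].
For each subset V ⊆ X/∼, compute π^{-1}(V) ⊆ X and check whether π^{-1}(V) ∈ τ. V is open in τ_Q iff π^{-1}(V) ∈ τ.
  V = {}: π^{-1}(V) = ∅ ∈ τ ✓.
  V = {[m]}: π^{-1}(V) = {m} ∈ τ ✓.
  V = {[n=o]}: π^{-1}(V) = {n, o} ∈ τ ✓.
  V = {[m], [n=o]}: π^{-1}(V) = {m, n, o} ∈ τ ✓.
Open sets in the quotient: τ_Q = {{}, {[m]}, {[n=o]}, {[m], [n=o]}} (4 elements).


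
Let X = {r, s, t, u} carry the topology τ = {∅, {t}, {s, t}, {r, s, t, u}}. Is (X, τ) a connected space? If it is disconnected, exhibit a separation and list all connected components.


(X, τ) is connected.

Find clopen sets (U ∈ τ with X ∖ U ∈ τ):
  U = ∅, X ∖ U = {r, s, t, u} — both open, so U is clopen.
  U = {r, s, t, u}, X ∖ U = ∅ — both open, so U is clopen.
Only trivial clopens (∅ and X) exist, so (X, τ) is connected.
Compute connected components by grouping points that agree on all clopens:
  component: {r, s, t, u}


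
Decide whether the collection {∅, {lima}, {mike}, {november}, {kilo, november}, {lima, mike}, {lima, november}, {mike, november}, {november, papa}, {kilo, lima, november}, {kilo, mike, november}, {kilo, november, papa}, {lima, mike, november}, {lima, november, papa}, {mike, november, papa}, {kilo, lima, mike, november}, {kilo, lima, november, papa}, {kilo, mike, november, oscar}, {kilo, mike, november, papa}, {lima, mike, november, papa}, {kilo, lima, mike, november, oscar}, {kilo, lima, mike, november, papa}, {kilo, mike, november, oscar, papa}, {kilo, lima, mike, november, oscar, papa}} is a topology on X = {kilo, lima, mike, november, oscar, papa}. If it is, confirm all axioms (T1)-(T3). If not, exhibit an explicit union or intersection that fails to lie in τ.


τ IS a topology on X.

Axiom (T1): ∅ ∈ τ? Yes; X ∈ τ? Yes.
Axiom (T2/T3): check pairwise unions and intersections of members of τ.
All pairwise intersections and unions checked — each lies in τ. Therefore τ satisfies (T1), (T2), (T3): it IS a topology on X.


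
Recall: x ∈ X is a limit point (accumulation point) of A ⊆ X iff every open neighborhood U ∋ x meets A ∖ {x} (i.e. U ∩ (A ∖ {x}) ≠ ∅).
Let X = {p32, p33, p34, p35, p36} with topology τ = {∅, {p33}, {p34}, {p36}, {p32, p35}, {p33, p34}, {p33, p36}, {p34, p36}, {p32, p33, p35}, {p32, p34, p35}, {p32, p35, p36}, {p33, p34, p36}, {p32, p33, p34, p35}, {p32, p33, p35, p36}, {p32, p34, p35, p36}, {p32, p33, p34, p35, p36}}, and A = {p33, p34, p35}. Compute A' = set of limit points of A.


A' = {p32}

For each x ∈ X, list the open sets U ∈ τ with x ∈ U, then check whether U ∩ (A ∖ {x}) ≠ ∅ for every such U.
  x = p32: opens ∋ x are {p32, p35}, {p32, p33, p35}, {p32, p34, p35}, {p32, p35, p36}, {p32, p33, p34, p35}, {p32, p33, p35, p36}, {p32, p34, p35, p36}, {p32, p33, p34, p35, p36}; each meets A ∖ {p32}, so x IS a limit point.
  x = p33: open {p33} ∋ x has {p33} ∩ (A ∖ {p33}) = ∅, so x is NOT a limit point.
  x = p34: open {p34} ∋ x has {p34} ∩ (A ∖ {p34}) = ∅, so x is NOT a limit point.
  x = p35: open {p32, p35} ∋ x has {p32, p35} ∩ (A ∖ {p35}) = ∅, so x is NOT a limit point.
  x = p36: open {p36} ∋ x has {p36} ∩ (A ∖ {p36}) = ∅, so x is NOT a limit point.
Collecting: A' = {p32}.


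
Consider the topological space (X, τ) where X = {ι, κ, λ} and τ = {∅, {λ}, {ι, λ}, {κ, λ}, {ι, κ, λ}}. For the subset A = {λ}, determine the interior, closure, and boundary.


int(A) = {λ}, cl(A) = {ι, κ, λ}, ∂A = {ι, κ}.

Closed sets in (X, τ) are complements of opens:
  closed(X, τ) = {∅, {ι}, {κ}, {ι, κ}, {ι, κ, λ}}.
int(A) = ⋃ {U ∈ τ : U ⊆ A}. Opens contained in A: ∅, {λ}.
Taking the union of these: int(A) = {λ}.
cl(A) = ⋂ {C closed : A ⊆ C}. Closed sets containing A: {ι, κ, λ}.
Intersecting these: cl(A) = {ι, κ, λ}.
∂A = cl(A) ∖ int(A) = {ι, κ, λ} ∖ {λ} = {ι, κ}.


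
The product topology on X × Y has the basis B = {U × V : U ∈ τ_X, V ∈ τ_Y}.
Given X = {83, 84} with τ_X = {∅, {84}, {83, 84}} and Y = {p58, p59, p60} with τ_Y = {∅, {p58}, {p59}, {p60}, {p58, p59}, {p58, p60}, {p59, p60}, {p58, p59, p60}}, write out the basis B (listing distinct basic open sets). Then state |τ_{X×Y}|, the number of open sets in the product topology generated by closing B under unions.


Basis B = {∅ × ∅, {84} × {p58}, {84} × {p59}, {84} × {p60}, {83, 84} × {p58}, {83, 84} × {p59}, {83, 84} × {p60}, {84} × {p58, p59}, {84} × {p58, p60}, {84} × {p59, p60}, {84} × {p58, p59, p60}, {83, 84} × {p58, p59}, {83, 84} × {p58, p60}, {83, 84} × {p59, p60}, {83, 84} × {p58, p59, p60}}; |τ_{X×Y}| = 27.

Enumerate products U × V with U ∈ τ_X, V ∈ τ_Y (deduplicated):
  ∅ × ∅ = {} (∅)
  {84} × {p58} = {(84,p58)}
  {84} × {p59} = {(84,p59)}
  {84} × {p60} = {(84,p60)}
  {83, 84} × {p58} = {(83,p58), (84,p58)}
  {83, 84} × {p59} = {(83,p59), (84,p59)}
  {83, 84} × {p60} = {(83,p60), (84,p60)}
  {84} × {p58, p59} = {(84,p58), (84,p59)}
  {84} × {p58, p60} = {(84,p58), (84,p60)}
  {84} × {p59, p60} = {(84,p59), (84,p60)}
  {84} × {p58, p59, p60} = {(84,p58), (84,p59), (84,p60)}
  {83, 84} × {p58, p59} = {(83,p58), (83,p59), (84,p58), (84,p59)}
  {83, 84} × {p58, p60} = {(83,p58), (83,p60), (84,p58), (84,p60)}
  {83, 84} × {p59, p60} = {(83,p59), (83,p60), (84,p59), (84,p60)}
  {83, 84} × {p58, p59, p60} = {(83,p58), (83,p59), (83,p60), (84,p58), (84,p59), (84,p60)}
These 15 distinct sets form the basis B.
Close under arbitrary unions to get τ_{X×Y}; counting gives |τ_{X×Y}| = 27.


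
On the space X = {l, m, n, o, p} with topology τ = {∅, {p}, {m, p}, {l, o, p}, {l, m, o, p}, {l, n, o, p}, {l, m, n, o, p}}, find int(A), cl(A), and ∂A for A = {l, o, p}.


int(A) = {l, o, p}, cl(A) = {l, m, n, o, p}, ∂A = {m, n}.

Closed sets in (X, τ) are complements of opens:
  closed(X, τ) = {∅, {m}, {n}, {m, n}, {l, n, o}, {l, m, n, o}, {l, m, n, o, p}}.
int(A) = ⋃ {U ∈ τ : U ⊆ A}. Opens contained in A: ∅, {p}, {l, o, p}.
Taking the union of these: int(A) = {l, o, p}.
cl(A) = ⋂ {C closed : A ⊆ C}. Closed sets containing A: {l, m, n, o, p}.
Intersecting these: cl(A) = {l, m, n, o, p}.
∂A = cl(A) ∖ int(A) = {l, m, n, o, p} ∖ {l, o, p} = {m, n}.


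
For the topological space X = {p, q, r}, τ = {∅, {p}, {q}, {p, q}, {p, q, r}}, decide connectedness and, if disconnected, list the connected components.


(X, τ) is connected.

Find clopen sets (U ∈ τ with X ∖ U ∈ τ):
  U = ∅, X ∖ U = {p, q, r} — both open, so U is clopen.
  U = {p, q, r}, X ∖ U = ∅ — both open, so U is clopen.
Only trivial clopens (∅ and X) exist, so (X, τ) is connected.
Compute connected components by grouping points that agree on all clopens:
  component: {p, q, r}


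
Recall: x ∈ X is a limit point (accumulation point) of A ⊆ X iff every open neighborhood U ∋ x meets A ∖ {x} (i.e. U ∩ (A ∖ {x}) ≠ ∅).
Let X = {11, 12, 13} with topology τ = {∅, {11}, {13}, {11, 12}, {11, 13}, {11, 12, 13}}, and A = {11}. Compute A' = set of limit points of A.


A' = {12}

For each x ∈ X, list the open sets U ∈ τ with x ∈ U, then check whether U ∩ (A ∖ {x}) ≠ ∅ for every such U.
  x = 11: open {11} ∋ x has {11} ∩ (A ∖ {11}) = ∅, so x is NOT a limit point.
  x = 12: opens ∋ x are {11, 12}, {11, 12, 13}; each meets A ∖ {12}, so x IS a limit point.
  x = 13: open {13} ∋ x has {13} ∩ (A ∖ {13}) = ∅, so x is NOT a limit point.
Collecting: A' = {12}.


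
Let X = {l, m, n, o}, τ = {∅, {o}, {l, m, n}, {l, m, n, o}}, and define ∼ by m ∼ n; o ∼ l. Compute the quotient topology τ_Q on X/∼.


X/∼ = {[l=o], [m=n]}; |τ_Q| = 2.

Equivalence classes: [l=o], [m=n].
Quotient map π: X → X/∼ sends l ↦ [l=o], m ↦ [m=n], n ↦ [m=n], o ↦ [l=o].
For each subset V ⊆ X/∼, compute π^{-1}(V) ⊆ X and check whether π^{-1}(V) ∈ τ. V is open in τ_Q iff π^{-1}(V) ∈ τ.
  V = {}: π^{-1}(V) = ∅ ∈ τ ✓.
  V = {[l=o]}: π^{-1}(V) = {l, o} ∉ τ ✗.
  V = {[m=n]}: π^{-1}(V) = {m, n} ∉ τ ✗.
  V = {[l=o], [m=n]}: π^{-1}(V) = {l, m, n, o} ∈ τ ✓.
Open sets in the quotient: τ_Q = {{}, {[l=o], [m=n]}} (2 elements).


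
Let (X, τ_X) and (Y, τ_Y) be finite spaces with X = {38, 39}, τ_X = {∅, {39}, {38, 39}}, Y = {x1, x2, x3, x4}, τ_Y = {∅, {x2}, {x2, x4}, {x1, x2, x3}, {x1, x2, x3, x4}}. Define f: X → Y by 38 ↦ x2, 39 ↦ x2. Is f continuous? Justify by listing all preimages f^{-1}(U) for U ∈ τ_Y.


f IS continuous.

Compute f^{-1}(U) for each U ∈ τ_Y:
  U = ∅: f^{-1}(U) = ∅ ∈ τ_X ✓.
  U = {x2}: f^{-1}(U) = {38, 39} ∈ τ_X ✓.
  U = {x2, x4}: f^{-1}(U) = {38, 39} ∈ τ_X ✓.
  U = {x1, x2, x3}: f^{-1}(U) = {38, 39} ∈ τ_X ✓.
  U = {x1, x2, x3, x4}: f^{-1}(U) = {38, 39} ∈ τ_X ✓.
Every preimage lies in τ_X, so f IS continuous.


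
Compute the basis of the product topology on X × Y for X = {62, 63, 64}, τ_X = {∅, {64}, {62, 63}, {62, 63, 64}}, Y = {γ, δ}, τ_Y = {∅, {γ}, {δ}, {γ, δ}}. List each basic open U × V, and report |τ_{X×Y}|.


Basis B = {∅ × ∅, {64} × {γ}, {64} × {δ}, {62, 63} × {γ}, {62, 63} × {δ}, {64} × {γ, δ}, {62, 63, 64} × {γ}, {62, 63, 64} × {δ}, {62, 63} × {γ, δ}, {62, 63, 64} × {γ, δ}}; |τ_{X×Y}| = 16.

Enumerate products U × V with U ∈ τ_X, V ∈ τ_Y (deduplicated):
  ∅ × ∅ = {} (∅)
  {64} × {γ} = {(64,γ)}
  {64} × {δ} = {(64,δ)}
  {62, 63} × {γ} = {(62,γ), (63,γ)}
  {62, 63} × {δ} = {(62,δ), (63,δ)}
  {64} × {γ, δ} = {(64,γ), (64,δ)}
  {62, 63, 64} × {γ} = {(62,γ), (63,γ), (64,γ)}
  {62, 63, 64} × {δ} = {(62,δ), (63,δ), (64,δ)}
  {62, 63} × {γ, δ} = {(62,γ), (62,δ), (63,γ), (63,δ)}
  {62, 63, 64} × {γ, δ} = {(62,γ), (62,δ), (63,γ), (63,δ), (64,γ), (64,δ)}
These 10 distinct sets form the basis B.
Close under arbitrary unions to get τ_{X×Y}; counting gives |τ_{X×Y}| = 16.


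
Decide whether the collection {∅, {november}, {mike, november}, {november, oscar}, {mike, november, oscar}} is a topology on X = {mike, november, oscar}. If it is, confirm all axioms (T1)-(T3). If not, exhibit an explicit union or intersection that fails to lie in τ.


τ IS a topology on X.

Axiom (T1): ∅ ∈ τ? Yes; X ∈ τ? Yes.
Axiom (T2/T3): check pairwise unions and intersections of members of τ.
All pairwise intersections and unions checked — each lies in τ. Therefore τ satisfies (T1), (T2), (T3): it IS a topology on X.


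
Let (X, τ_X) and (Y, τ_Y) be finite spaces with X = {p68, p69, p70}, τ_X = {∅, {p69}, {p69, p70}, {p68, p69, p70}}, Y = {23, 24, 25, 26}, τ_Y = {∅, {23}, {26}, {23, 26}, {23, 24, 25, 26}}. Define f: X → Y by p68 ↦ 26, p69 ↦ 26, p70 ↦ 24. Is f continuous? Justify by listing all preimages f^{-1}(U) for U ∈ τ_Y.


f is NOT continuous.

Compute f^{-1}(U) for each U ∈ τ_Y:
  U = ∅: f^{-1}(U) = ∅ ∈ τ_X ✓.
  U = {23}: f^{-1}(U) = ∅ ∈ τ_X ✓.
  U = {26}: f^{-1}(U) = {p68, p69} ∉ τ_X ✗.
  U = {23, 26}: f^{-1}(U) = {p68, p69} ∉ τ_X ✗.
  U = {23, 24, 25, 26}: f^{-1}(U) = {p68, p69, p70} ∈ τ_X ✓.
Found U = {26} with f^{-1}(U) = {p68, p69} not in τ_X. Therefore f is NOT continuous.


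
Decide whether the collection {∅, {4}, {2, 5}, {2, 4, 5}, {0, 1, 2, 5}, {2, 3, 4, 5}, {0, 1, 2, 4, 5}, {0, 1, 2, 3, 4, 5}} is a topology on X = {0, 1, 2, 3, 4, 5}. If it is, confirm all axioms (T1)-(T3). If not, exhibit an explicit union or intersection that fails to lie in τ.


τ IS a topology on X.

Axiom (T1): ∅ ∈ τ? Yes; X ∈ τ? Yes.
Axiom (T2/T3): check pairwise unions and intersections of members of τ.
All pairwise intersections and unions checked — each lies in τ. Therefore τ satisfies (T1), (T2), (T3): it IS a topology on X.


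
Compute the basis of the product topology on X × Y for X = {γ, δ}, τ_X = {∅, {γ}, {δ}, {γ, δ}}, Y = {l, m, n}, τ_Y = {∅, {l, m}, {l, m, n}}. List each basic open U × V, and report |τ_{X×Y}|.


Basis B = {∅ × ∅, {γ} × {l, m}, {δ} × {l, m}, {γ} × {l, m, n}, {δ} × {l, m, n}, {γ, δ} × {l, m}, {γ, δ} × {l, m, n}}; |τ_{X×Y}| = 9.

Enumerate products U × V with U ∈ τ_X, V ∈ τ_Y (deduplicated):
  ∅ × ∅ = {} (∅)
  {γ} × {l, m} = {(γ,l), (γ,m)}
  {δ} × {l, m} = {(δ,l), (δ,m)}
  {γ} × {l, m, n} = {(γ,l), (γ,m), (γ,n)}
  {δ} × {l, m, n} = {(δ,l), (δ,m), (δ,n)}
  {γ, δ} × {l, m} = {(γ,l), (γ,m), (δ,l), (δ,m)}
  {γ, δ} × {l, m, n} = {(γ,l), (γ,m), (γ,n), (δ,l), (δ,m), (δ,n)}
These 7 distinct sets form the basis B.
Close under arbitrary unions to get τ_{X×Y}; counting gives |τ_{X×Y}| = 9.


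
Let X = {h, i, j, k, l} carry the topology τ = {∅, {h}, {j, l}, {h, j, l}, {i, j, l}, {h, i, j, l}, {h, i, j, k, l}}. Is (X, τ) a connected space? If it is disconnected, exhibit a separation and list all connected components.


(X, τ) is connected.

Find clopen sets (U ∈ τ with X ∖ U ∈ τ):
  U = ∅, X ∖ U = {h, i, j, k, l} — both open, so U is clopen.
  U = {h, i, j, k, l}, X ∖ U = ∅ — both open, so U is clopen.
Only trivial clopens (∅ and X) exist, so (X, τ) is connected.
Compute connected components by grouping points that agree on all clopens:
  component: {h, i, j, k, l}


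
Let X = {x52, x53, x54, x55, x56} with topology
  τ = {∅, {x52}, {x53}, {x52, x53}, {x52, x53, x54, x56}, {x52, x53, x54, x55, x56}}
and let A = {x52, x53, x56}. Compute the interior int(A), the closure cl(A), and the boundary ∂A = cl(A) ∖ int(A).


int(A) = {x52, x53}, cl(A) = {x52, x53, x54, x55, x56}, ∂A = {x54, x55, x56}.

Closed sets in (X, τ) are complements of opens:
  closed(X, τ) = {∅, {x55}, {x54, x55, x56}, {x52, x54, x55, x56}, {x53, x54, x55, x56}, {x52, x53, x54, x55, x56}}.
int(A) = ⋃ {U ∈ τ : U ⊆ A}. Opens contained in A: ∅, {x52}, {x53}, {x52, x53}.
Taking the union of these: int(A) = {x52, x53}.
cl(A) = ⋂ {C closed : A ⊆ C}. Closed sets containing A: {x52, x53, x54, x55, x56}.
Intersecting these: cl(A) = {x52, x53, x54, x55, x56}.
∂A = cl(A) ∖ int(A) = {x52, x53, x54, x55, x56} ∖ {x52, x53} = {x54, x55, x56}.


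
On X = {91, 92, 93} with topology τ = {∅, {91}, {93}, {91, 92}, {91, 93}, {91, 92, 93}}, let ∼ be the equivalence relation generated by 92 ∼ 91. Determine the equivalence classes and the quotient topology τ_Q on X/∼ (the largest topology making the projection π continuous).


X/∼ = {[91=92], [93]}; |τ_Q| = 4.

Equivalence classes: [91=92], [93].
Quotient map π: X → X/∼ sends 91 ↦ [91=92], 92 ↦ [91=92], 93 ↦ [93].
For each subset V ⊆ X/∼, compute π^{-1}(V) ⊆ X and check whether π^{-1}(V) ∈ τ. V is open in τ_Q iff π^{-1}(V) ∈ τ.
  V = {}: π^{-1}(V) = ∅ ∈ τ ✓.
  V = {[91=92]}: π^{-1}(V) = {91, 92} ∈ τ ✓.
  V = {[93]}: π^{-1}(V) = {93} ∈ τ ✓.
  V = {[91=92], [93]}: π^{-1}(V) = {91, 92, 93} ∈ τ ✓.
Open sets in the quotient: τ_Q = {{}, {[91=92]}, {[93]}, {[91=92], [93]}} (4 elements).


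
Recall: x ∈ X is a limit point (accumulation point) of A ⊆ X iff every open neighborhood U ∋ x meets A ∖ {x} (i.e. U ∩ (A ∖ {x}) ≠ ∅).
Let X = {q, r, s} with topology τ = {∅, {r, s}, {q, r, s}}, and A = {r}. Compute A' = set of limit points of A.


A' = {q, s}

For each x ∈ X, list the open sets U ∈ τ with x ∈ U, then check whether U ∩ (A ∖ {x}) ≠ ∅ for every such U.
  x = q: opens ∋ x are {q, r, s}; each meets A ∖ {q}, so x IS a limit point.
  x = r: open {r, s} ∋ x has {r, s} ∩ (A ∖ {r}) = ∅, so x is NOT a limit point.
  x = s: opens ∋ x are {r, s}, {q, r, s}; each meets A ∖ {s}, so x IS a limit point.
Collecting: A' = {q, s}.


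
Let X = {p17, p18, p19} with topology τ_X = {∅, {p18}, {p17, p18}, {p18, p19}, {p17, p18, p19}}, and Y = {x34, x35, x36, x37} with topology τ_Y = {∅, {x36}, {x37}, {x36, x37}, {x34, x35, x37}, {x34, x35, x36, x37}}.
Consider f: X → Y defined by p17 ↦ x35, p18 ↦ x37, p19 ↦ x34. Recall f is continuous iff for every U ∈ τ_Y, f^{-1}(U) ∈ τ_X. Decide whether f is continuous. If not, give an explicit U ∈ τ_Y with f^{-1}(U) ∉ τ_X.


f IS continuous.

Compute f^{-1}(U) for each U ∈ τ_Y:
  U = ∅: f^{-1}(U) = ∅ ∈ τ_X ✓.
  U = {x36}: f^{-1}(U) = ∅ ∈ τ_X ✓.
  U = {x37}: f^{-1}(U) = {p18} ∈ τ_X ✓.
  U = {x36, x37}: f^{-1}(U) = {p18} ∈ τ_X ✓.
  U = {x34, x35, x37}: f^{-1}(U) = {p17, p18, p19} ∈ τ_X ✓.
  U = {x34, x35, x36, x37}: f^{-1}(U) = {p17, p18, p19} ∈ τ_X ✓.
Every preimage lies in τ_X, so f IS continuous.
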